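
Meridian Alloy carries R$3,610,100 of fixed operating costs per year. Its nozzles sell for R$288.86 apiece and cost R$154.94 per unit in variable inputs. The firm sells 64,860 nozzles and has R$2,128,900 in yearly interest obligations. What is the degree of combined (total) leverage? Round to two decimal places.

Total contribution margin = 64,860 × R$133.92 = R$8,686,051.20.
EBIT = R$8,686,051.20 − R$3,610,100 = R$5,075,951.20. Interest = R$2,128,900.00.
DOL = R$8,686,051.20 ÷ R$5,075,951.20 = 1.7112; DFL = R$5,075,951.20 ÷ R$2,947,051.20 = 1.7224.
Combined leverage = 1.7112 × 1.7224 = 2.9474.

2.95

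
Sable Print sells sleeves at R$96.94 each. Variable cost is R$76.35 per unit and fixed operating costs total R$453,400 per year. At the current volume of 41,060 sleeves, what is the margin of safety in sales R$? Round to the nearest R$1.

Contribution margin per unit = R$96.94 − R$76.35 = R$20.59. Break-even units = R$453,400 ÷ R$20.59 = 22,020.40; break-even revenue = 22,020.40 × R$96.94 = R$2,134,657.41.
Current sales = 41,060 × R$96.94 = R$3,980,356.40.
Margin of safety = R$3,980,356.40 − R$2,134,657.41 = R$1,845,699.

R$1,845,699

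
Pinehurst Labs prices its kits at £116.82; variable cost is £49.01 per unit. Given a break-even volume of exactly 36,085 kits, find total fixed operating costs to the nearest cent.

£2,446,923.85

Contribution margin per unit = £116.82 − £49.01 = £67.81.
Fixed costs = break-even units × CM = 36,085 × £67.81 = £2,446,923.85.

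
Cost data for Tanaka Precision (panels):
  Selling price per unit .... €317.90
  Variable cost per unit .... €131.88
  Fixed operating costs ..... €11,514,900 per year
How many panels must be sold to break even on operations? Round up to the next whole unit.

Each unit contributes €317.90 − €131.88 = €186.02.
Break-even Q = €11,514,900 / €186.02 = 61,901.41 → 61,902 panels.

61,902 panels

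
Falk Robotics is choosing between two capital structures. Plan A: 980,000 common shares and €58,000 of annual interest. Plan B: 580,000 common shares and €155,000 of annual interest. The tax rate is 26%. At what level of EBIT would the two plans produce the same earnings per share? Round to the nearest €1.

€295,650

At indifference, (EBIT − 58,000)(1 − t)/980,000 = (EBIT − 155,000)(1 − t)/580,000.
The (1 − t) factor cancels: (EBIT − 58,000) × 580,000 = (EBIT − 155,000) × 980,000.
Solving, EBIT = (155,000·980,000 − 58,000·580,000) / (980,000 − 580,000) = 118,260,000,000 / 400,000 = 295,650.00.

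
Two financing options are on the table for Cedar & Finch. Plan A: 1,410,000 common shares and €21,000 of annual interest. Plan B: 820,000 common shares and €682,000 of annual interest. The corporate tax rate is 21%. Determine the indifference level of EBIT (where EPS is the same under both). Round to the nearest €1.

€1,600,678

Set EPS_A = EPS_B: (EBIT − €21,000)(1 − 0.21) ÷ 1,410,000 = (EBIT − €682,000)(1 − 0.21) ÷ 820,000.
The (1 − t) factor cancels: (EBIT − 21,000) × 820,000 = (EBIT − 682,000) × 1,410,000.
EBIT × (1,410,000 − 820,000) = 682,000 × 1,410,000 − 21,000 × 820,000 = 944,400,000,000, so EBIT = 944,400,000,000 ÷ 590,000 = 1,600,677.97.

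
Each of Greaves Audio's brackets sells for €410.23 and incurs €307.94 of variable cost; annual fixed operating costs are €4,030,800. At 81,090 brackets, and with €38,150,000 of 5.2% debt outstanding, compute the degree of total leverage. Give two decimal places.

3.64

Contribution at this volume is 81,090 × €102.29 = €8,294,696.10.
EBIT = €8,294,696.10 − €4,030,800 = €4,263,896.10. Interest = €1,983,800.00, so EBIT − I = €2,280,096.10.
Degree of total leverage = total CM / (EBIT − interest) = €8,294,696.10 / €2,280,096.10 = 3.6379.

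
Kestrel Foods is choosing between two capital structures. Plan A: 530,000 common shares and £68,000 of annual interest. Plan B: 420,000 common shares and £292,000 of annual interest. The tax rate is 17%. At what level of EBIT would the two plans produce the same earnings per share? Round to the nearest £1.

£1,147,273

At indifference, (EBIT − 68,000)(1 − t)/530,000 = (EBIT − 292,000)(1 − t)/420,000.
The (1 − t) factor cancels: (EBIT − 68,000) × 420,000 = (EBIT − 292,000) × 530,000.
EBIT × (530,000 − 420,000) = 292,000 × 530,000 − 68,000 × 420,000 = 126,200,000,000, so EBIT = 126,200,000,000 ÷ 110,000 = 1,147,272.73.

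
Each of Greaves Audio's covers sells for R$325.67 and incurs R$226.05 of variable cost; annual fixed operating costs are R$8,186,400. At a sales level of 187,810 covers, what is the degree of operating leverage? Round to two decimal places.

Total contribution margin = 187,810 × R$99.62 = R$18,709,632.20.
Subtracting fixed costs: EBIT = R$18,709,632.20 − R$8,186,400 = R$10,523,232.20.
Degree of operating leverage = R$18,709,632.20 / R$10,523,232.20 = 1.7779.

1.78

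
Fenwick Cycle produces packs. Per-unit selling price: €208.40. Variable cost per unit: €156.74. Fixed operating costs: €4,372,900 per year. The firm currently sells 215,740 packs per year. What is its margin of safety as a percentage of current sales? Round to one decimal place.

60.8%

Unit CM = price − variable cost = €208.40 − €156.74 = €51.66. Break-even units = €4,372,900 ÷ €51.66 = 84,647.70; break-even revenue = 84,647.70 × €208.40 = €17,640,579.95.
Current sales = 215,740 × €208.40 = €44,960,216.00.
Margin of safety = (€44,960,216.00 − €17,640,579.95) ÷ €44,960,216.00 = 60.8%.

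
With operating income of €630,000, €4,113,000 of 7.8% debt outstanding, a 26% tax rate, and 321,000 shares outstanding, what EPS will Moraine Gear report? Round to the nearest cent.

€0.71

Pre-tax income = €630,000 − €320,814.00 = €309,186.00.
After tax at 26%: net income = €309,186.00 × 0.74 = €228,797.64.
EPS = €228,797.64 ÷ 321,000 = €0.71.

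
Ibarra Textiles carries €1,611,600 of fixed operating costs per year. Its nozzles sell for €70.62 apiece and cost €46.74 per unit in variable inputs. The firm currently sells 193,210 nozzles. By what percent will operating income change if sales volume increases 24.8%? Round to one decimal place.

Contribution at this volume is 193,210 × €23.88 = €4,613,854.80.
Subtracting fixed costs: EBIT = €4,613,854.80 − €1,611,600 = €3,002,254.80.
DOL = contribution ÷ EBIT = €4,613,854.80 ÷ €3,002,254.80 = 1.5368.
%ΔEBIT = DOL × %ΔSales = 1.5368 × +24.8% = +38.1%.

+38.1%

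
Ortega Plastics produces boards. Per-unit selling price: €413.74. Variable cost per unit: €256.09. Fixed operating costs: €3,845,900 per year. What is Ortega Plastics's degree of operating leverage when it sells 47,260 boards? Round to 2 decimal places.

2.07

Contribution at this volume is 47,260 × €157.65 = €7,450,539.00.
Subtracting fixed costs: EBIT = €7,450,539.00 − €3,845,900 = €3,604,639.00.
Degree of operating leverage = €7,450,539.00 / €3,604,639.00 = 2.0669.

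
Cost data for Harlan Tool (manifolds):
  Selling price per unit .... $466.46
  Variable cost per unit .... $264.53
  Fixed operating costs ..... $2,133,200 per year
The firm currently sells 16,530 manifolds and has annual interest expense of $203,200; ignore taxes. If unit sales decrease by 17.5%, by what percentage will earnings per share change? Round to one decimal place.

At 16,530 units, contribution = 16,530 × $201.93 = $3,337,902.90.
Operating income = contribution − fixed costs = $3,337,902.90 − $2,133,200 = $1,204,702.90.
Interest = $203,200.00, so EBIT − I = $1,001,502.90.
Degree of combined leverage = contribution ÷ (EBIT − I) = $3,337,902.90 ÷ $1,001,502.90 = 3.3329.
%ΔEPS = DCL × %ΔSales = 3.3329 × -17.5% = -58.3%.

-58.3%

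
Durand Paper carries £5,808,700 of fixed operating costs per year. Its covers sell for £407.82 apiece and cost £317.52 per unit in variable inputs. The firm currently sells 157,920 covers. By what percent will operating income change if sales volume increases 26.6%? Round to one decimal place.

Total contribution margin = 157,920 × £90.30 = £14,260,176.00.
Subtracting fixed costs: EBIT = £14,260,176.00 − £5,808,700 = £8,451,476.00.
Degree of operating leverage = £14,260,176.00 / £8,451,476.00 = 1.6873.
Operating income changes by 1.6873 × +26.6% = +44.9%.

+44.9%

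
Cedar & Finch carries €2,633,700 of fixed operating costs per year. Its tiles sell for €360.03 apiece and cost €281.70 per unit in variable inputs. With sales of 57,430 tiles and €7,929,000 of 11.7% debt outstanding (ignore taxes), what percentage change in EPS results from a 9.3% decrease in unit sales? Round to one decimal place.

Total contribution margin = 57,430 × €78.33 = €4,498,491.90.
Operating income = contribution − fixed costs = €4,498,491.90 − €2,633,700 = €1,864,791.90.
After interest of €927,693.00, pre-tax earnings = €937,098.90.
Degree of combined leverage = contribution ÷ (EBIT − I) = €4,498,491.90 ÷ €937,098.90 = 4.8004.
%ΔEPS = DCL × %ΔSales = 4.8004 × -9.3% = -44.6%.

-44.6%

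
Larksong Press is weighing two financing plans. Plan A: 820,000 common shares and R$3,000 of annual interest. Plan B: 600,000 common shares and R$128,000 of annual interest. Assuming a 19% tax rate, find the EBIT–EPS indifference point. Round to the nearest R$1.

R$468,909

Set EPS_A = EPS_B: (EBIT − R$3,000)(1 − 0.19) ÷ 820,000 = (EBIT − R$128,000)(1 − 0.19) ÷ 600,000.
Cancelling (1 − t) and cross-multiplying: 600,000·(EBIT − 3,000) = 820,000·(EBIT − 128,000).
EBIT × (820,000 − 600,000) = 128,000 × 820,000 − 3,000 × 600,000 = 103,160,000,000, so EBIT = 103,160,000,000 ÷ 220,000 = 468,909.09.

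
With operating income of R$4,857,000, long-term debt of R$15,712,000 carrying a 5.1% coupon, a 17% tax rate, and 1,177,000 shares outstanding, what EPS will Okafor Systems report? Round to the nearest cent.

Interest = R$801,312.00, so EBT = R$4,857,000 − R$801,312.00 = R$4,055,688.00.
After tax at 17%: net income = R$4,055,688.00 × 0.83 = R$3,366,221.04.
Per share: R$3,366,221.04 / 1,177,000 shares = R$2.86.

R$2.86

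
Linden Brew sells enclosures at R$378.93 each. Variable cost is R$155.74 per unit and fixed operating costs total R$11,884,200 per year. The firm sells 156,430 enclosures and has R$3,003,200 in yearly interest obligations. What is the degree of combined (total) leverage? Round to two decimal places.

Contribution at this volume is 156,430 × R$223.19 = R$34,913,611.70.
Operating income = contribution − fixed costs = R$34,913,611.70 − R$11,884,200 = R$23,029,411.70. Interest = R$3,003,200.00, so EBIT − I = R$20,026,211.70.
Degree of total leverage = total CM / (EBIT − interest) = R$34,913,611.70 / R$20,026,211.70 = 1.7434.

1.74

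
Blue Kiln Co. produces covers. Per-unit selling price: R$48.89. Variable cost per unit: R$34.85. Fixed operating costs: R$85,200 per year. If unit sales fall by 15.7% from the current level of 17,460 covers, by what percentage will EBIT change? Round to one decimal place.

-24.1%

Total contribution margin = 17,460 × R$14.04 = R$245,138.40.
EBIT = R$245,138.40 − R$85,200 = R$159,938.40.
DOL = contribution ÷ EBIT = R$245,138.40 ÷ R$159,938.40 = 1.5327.
So EBIT moves 1.5327 × (-15.7%) = -24.1%.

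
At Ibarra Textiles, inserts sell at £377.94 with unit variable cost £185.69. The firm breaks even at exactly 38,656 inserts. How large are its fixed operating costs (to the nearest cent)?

£7,431,616.00

Contribution margin per unit = £377.94 − £185.69 = £192.25.
Since BE = FC / CM, FC = 38,656 × £192.25 = £7,431,616.00.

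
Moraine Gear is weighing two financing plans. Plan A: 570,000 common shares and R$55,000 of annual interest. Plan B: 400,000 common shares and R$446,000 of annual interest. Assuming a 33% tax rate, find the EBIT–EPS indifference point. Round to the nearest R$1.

R$1,366,000

At indifference, (EBIT − 55,000)(1 − t)/570,000 = (EBIT − 446,000)(1 − t)/400,000.
The (1 − t) factor cancels: (EBIT − 55,000) × 400,000 = (EBIT − 446,000) × 570,000.
Solving, EBIT = (446,000·570,000 − 55,000·400,000) / (570,000 − 400,000) = 232,220,000,000 / 170,000 = 1,366,000.00.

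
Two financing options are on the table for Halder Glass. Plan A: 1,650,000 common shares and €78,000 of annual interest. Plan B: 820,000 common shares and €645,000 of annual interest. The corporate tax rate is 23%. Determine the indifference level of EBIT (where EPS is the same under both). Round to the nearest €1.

€1,205,169

Set EPS_A = EPS_B: (EBIT − €78,000)(1 − 0.23) ÷ 1,650,000 = (EBIT − €645,000)(1 − 0.23) ÷ 820,000.
The (1 − t) factor cancels: (EBIT − 78,000) × 820,000 = (EBIT − 645,000) × 1,650,000.
EBIT × (1,650,000 − 820,000) = 645,000 × 1,650,000 − 78,000 × 820,000 = 1,000,290,000,000, so EBIT = 1,000,290,000,000 ÷ 830,000 = 1,205,168.67.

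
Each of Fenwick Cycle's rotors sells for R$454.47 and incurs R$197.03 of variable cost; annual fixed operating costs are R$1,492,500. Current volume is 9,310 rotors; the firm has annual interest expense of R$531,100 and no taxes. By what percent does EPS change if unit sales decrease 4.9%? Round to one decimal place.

Total contribution margin = 9,310 × R$257.44 = R$2,396,766.40.
Subtracting fixed costs: EBIT = R$2,396,766.40 − R$1,492,500 = R$904,266.40.
Interest = R$531,100.00, so EBIT − I = R$373,166.40.
Degree of combined leverage = contribution ÷ (EBIT − I) = R$2,396,766.40 ÷ R$373,166.40 = 6.4228.
EPS therefore changes by 6.4228 × (-4.9%) = -31.5%.

-31.5%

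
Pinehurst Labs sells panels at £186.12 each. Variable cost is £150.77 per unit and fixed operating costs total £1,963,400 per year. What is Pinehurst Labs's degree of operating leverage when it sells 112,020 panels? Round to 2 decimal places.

1.98

Total contribution margin = 112,020 × £35.35 = £3,959,907.00.
Subtracting fixed costs: EBIT = £3,959,907.00 − £1,963,400 = £1,996,507.00.
DOL = contribution ÷ EBIT = £3,959,907.00 ÷ £1,996,507.00 = 1.9834.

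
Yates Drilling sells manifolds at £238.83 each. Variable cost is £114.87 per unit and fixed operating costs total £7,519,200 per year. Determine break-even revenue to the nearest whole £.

CM per unit = £238.83 − £114.87 = £123.96; CM ratio = £123.96 / £238.83 = 0.5190.
Break-even sales = FC ÷ CM ratio = £7,519,200 × £238.83 / £123.96 = £14,487,016.

£14,487,016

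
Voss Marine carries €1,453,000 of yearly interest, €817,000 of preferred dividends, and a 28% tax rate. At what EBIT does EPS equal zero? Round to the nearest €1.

Preferred dividends are paid after tax, so their pre-tax equivalent is €817,000 ÷ (1 − 0.28) = €1,134,722.22.
EPS = 0 when EBIT covers interest plus the pre-tax preferred burden: €1,453,000 + €1,134,722.22 = €2,587,722.22.

€2,587,722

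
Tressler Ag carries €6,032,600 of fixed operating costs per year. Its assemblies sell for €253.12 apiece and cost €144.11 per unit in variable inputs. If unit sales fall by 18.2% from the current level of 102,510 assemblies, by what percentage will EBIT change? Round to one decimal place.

Total contribution margin = 102,510 × €109.01 = €11,174,615.10.
EBIT = €11,174,615.10 − €6,032,600 = €5,142,015.10.
Degree of operating leverage = €11,174,615.10 / €5,142,015.10 = 2.1732.
Operating income changes by 2.1732 × -18.2% = -39.6%.

-39.6%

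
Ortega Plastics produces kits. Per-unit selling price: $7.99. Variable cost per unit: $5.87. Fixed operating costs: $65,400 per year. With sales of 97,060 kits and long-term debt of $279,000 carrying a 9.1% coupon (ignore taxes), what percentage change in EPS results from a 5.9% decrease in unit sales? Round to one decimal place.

Total contribution margin = 97,060 × $2.12 = $205,767.20.
EBIT = $205,767.20 − $65,400 = $140,367.20.
Interest = $25,389.00, so EBIT − I = $114,978.20.
Degree of combined leverage = contribution ÷ (EBIT − I) = $205,767.20 ÷ $114,978.20 = 1.7896.
%ΔEPS = DCL × %ΔSales = 1.7896 × -5.9% = -10.6%.

-10.6%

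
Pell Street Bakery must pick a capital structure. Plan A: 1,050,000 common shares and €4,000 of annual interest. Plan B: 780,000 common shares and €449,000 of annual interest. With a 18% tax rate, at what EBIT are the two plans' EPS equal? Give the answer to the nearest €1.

€1,734,556

At indifference, (EBIT − 4,000)(1 − t)/1,050,000 = (EBIT − 449,000)(1 − t)/780,000.
Cancelling (1 − t) and cross-multiplying: 780,000·(EBIT − 4,000) = 1,050,000·(EBIT − 449,000).
Solving, EBIT = (449,000·1,050,000 − 4,000·780,000) / (1,050,000 − 780,000) = 468,330,000,000 / 270,000 = 1,734,555.56.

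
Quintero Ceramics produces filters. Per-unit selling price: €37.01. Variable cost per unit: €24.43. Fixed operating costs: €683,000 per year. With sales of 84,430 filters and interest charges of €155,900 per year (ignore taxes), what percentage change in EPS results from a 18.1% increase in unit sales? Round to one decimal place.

+86.1%

Total contribution margin = 84,430 × €12.58 = €1,062,129.40.
Subtracting fixed costs: EBIT = €1,062,129.40 − €683,000 = €379,129.40.
After interest of €155,900.00, pre-tax earnings = €223,229.40.
Degree of combined leverage = contribution ÷ (EBIT − I) = €1,062,129.40 ÷ €223,229.40 = 4.7580.
EPS therefore changes by 4.7580 × (+18.1%) = +86.1%.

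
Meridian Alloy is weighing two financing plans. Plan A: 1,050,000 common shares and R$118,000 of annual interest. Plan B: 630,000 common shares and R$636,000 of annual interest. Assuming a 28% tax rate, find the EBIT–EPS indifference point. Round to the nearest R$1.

R$1,413,000

Set EPS_A = EPS_B: (EBIT − R$118,000)(1 − 0.28) ÷ 1,050,000 = (EBIT − R$636,000)(1 − 0.28) ÷ 630,000.
Cancelling (1 − t) and cross-multiplying: 630,000·(EBIT − 118,000) = 1,050,000·(EBIT − 636,000).
EBIT × (1,050,000 − 630,000) = 636,000 × 1,050,000 − 118,000 × 630,000 = 593,460,000,000, so EBIT = 593,460,000,000 ÷ 420,000 = 1,413,000.00.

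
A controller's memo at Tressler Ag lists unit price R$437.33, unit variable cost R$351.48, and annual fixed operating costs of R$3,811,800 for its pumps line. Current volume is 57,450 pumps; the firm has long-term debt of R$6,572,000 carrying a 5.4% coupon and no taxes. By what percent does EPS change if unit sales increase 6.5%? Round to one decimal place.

At 57,450 units, contribution = 57,450 × R$85.85 = R$4,932,082.50.
Operating income = contribution − fixed costs = R$4,932,082.50 − R$3,811,800 = R$1,120,282.50.
After interest of R$354,888.00, pre-tax earnings = R$765,394.50.
Degree of combined leverage = contribution ÷ (EBIT − I) = R$4,932,082.50 ÷ R$765,394.50 = 6.4438.
EPS therefore changes by 6.4438 × (+6.5%) = +41.9%.

+41.9%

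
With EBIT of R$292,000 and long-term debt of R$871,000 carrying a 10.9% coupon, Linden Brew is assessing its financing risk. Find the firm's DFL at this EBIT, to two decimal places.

Interest = R$94,939.00.
DFL = EBIT ÷ (EBIT − I) = R$292,000 ÷ (R$292,000 − R$94,939.00) = R$292,000 ÷ R$197,061.00 = 1.4818.

1.48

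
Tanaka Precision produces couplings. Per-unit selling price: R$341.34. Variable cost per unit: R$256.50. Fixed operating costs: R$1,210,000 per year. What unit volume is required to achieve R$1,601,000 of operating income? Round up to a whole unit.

33,133 couplings

Contribution margin per unit = R$341.34 − R$256.50 = R$84.84.
Required volume = (fixed costs + target profit) ÷ CM = (R$1,210,000 + R$1,601,000) ÷ R$84.84 = 33,132.96, so 33,133 couplings.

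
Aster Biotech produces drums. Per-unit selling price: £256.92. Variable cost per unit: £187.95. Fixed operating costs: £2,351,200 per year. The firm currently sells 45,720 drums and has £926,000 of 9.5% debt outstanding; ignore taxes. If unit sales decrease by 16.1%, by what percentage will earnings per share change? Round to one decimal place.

-71.1%

Total contribution margin = 45,720 × £68.97 = £3,153,308.40.
Operating income = contribution − fixed costs = £3,153,308.40 − £2,351,200 = £802,108.40.
After interest of £87,970.00, pre-tax earnings = £714,138.40.
DCL = total CM / (EBIT − I) = £3,153,308.40 / £714,138.40 = 4.4155.
EPS therefore changes by 4.4155 × (-16.1%) = -71.1%.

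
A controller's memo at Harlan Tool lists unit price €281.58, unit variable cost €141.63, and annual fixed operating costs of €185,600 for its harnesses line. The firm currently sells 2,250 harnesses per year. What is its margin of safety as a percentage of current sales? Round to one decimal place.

Contribution margin per unit = €281.58 − €141.63 = €139.95. Break-even units = €185,600 ÷ €139.95 = 1,326.19; break-even revenue = 1,326.19 × €281.58 = €373,428.00.
Actual sales revenue = 2,250 × €281.58 = €633,555.00.
Margin of safety = (€633,555.00 − €373,428.00) ÷ €633,555.00 = 41.1%.

41.1%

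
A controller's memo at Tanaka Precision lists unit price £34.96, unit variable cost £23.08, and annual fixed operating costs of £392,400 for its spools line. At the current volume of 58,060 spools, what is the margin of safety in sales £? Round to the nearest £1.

Unit CM = price − variable cost = £34.96 − £23.08 = £11.88. Break-even units = £392,400 ÷ £11.88 = 33,030.30; break-even revenue = 33,030.30 × £34.96 = £1,154,739.39.
Actual sales revenue = 58,060 × £34.96 = £2,029,777.60.
Margin of safety = £2,029,777.60 − £1,154,739.39 = £875,038.

£875,038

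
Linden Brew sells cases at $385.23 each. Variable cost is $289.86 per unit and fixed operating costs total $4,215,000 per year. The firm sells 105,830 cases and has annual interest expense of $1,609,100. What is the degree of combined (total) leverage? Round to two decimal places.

Contribution at this volume is 105,830 × $95.37 = $10,093,007.10.
Operating income = contribution − fixed costs = $10,093,007.10 − $4,215,000 = $5,878,007.10. Interest = $1,609,100.00.
DOL = $10,093,007.10 ÷ $5,878,007.10 = 1.7171; DFL = $5,878,007.10 ÷ $4,268,907.10 = 1.3769.
DCL = DOL × DFL = 1.7171 × 1.3769 = 2.3643.

2.36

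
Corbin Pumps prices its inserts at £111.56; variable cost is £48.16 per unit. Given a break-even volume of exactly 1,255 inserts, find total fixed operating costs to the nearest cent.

£79,567.00

Each unit contributes £111.56 − £48.16 = £63.40.
Fixed costs = break-even units × CM = 1,255 × £63.40 = £79,567.00.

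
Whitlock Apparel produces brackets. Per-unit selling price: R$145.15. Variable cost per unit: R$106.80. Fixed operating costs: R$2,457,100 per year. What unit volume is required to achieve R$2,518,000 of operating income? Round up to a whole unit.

Contribution margin per unit = R$145.15 − R$106.80 = R$38.35.
Required volume = (fixed costs + target profit) ÷ CM = (R$2,457,100 + R$2,518,000) ÷ R$38.35 = 129,728.81, so 129,729 brackets.

129,729 brackets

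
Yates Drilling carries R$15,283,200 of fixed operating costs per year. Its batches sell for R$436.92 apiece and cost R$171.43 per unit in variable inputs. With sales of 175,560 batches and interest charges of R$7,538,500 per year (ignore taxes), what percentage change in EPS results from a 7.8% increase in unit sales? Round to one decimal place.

Contribution at this volume is 175,560 × R$265.49 = R$46,609,424.40.
Subtracting fixed costs: EBIT = R$46,609,424.40 − R$15,283,200 = R$31,326,224.40.
Interest = R$7,538,500.00, so EBIT − I = R$23,787,724.40.
DCL = total CM / (EBIT − I) = R$46,609,424.40 / R$23,787,724.40 = 1.9594.
%ΔEPS = DCL × %ΔSales = 1.9594 × +7.8% = +15.3%.

+15.3%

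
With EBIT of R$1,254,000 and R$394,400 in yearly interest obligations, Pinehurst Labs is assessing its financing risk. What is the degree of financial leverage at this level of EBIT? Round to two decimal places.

Interest = R$394,400.00.
Degree of financial leverage = EBIT / (EBIT − interest) = R$1,254,000 / R$859,600.00 = 1.4588.

1.46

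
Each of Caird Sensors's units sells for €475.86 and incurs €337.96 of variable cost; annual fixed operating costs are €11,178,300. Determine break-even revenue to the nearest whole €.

Contribution margin per unit = €475.86 − €337.96 = €137.90, a CM ratio of €137.90 ÷ €475.86 = 0.2898.
Break-even revenue = fixed costs × price ÷ CM = €11,178,300 × €475.86 ÷ €137.90 = €38,573,646.

€38,573,646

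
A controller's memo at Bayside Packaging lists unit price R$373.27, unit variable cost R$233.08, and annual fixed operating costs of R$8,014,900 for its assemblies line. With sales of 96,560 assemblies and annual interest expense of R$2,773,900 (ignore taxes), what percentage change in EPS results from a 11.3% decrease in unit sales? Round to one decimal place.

Contribution at this volume is 96,560 × R$140.19 = R$13,536,746.40.
EBIT = R$13,536,746.40 − R$8,014,900 = R$5,521,846.40.
Interest = R$2,773,900.00, so EBIT − I = R$2,747,946.40.
Degree of combined leverage = contribution ÷ (EBIT − I) = R$13,536,746.40 ÷ R$2,747,946.40 = 4.9261.
%ΔEPS = DCL × %ΔSales = 4.9261 × -11.3% = -55.7%.

-55.7%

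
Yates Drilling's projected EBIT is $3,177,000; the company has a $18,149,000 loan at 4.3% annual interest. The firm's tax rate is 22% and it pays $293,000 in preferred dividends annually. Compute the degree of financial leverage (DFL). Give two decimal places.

1.57

Interest = $780,407.00.
Pre-tax preferred-dividend burden = $293,000 ÷ (1 − 0.22) = $375,641.03.
DFL = EBIT ÷ [EBIT − I − D_p/(1−t)] = $3,177,000 ÷ [$3,177,000 − $780,407.00 − $375,641.03] = $3,177,000 ÷ $2,020,951.97 = 1.5720.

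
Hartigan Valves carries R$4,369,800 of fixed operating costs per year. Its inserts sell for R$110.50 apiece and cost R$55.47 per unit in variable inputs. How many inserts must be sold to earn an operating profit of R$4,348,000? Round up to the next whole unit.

158,420 inserts

Contribution margin per unit = R$110.50 − R$55.47 = R$55.03.
Need Q such that Q × R$55.03 − R$4,369,800 = R$4,348,000, i.e. Q = R$8,717,800 / R$55.03 = 158,419.04 → 158,420.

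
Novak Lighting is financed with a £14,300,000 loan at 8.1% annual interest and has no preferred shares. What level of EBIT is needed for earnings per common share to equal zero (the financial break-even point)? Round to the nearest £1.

£1,158,300

Annual interest = 8.1% × £14,300,000 = £1,158,300.00.
With no preferred dividends, EPS = 0 when EBIT exactly covers interest, so the financial break-even EBIT is £1,158,300.00.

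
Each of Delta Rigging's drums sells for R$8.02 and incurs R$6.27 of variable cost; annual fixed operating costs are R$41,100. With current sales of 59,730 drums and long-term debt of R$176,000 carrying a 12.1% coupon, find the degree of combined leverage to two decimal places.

2.48

At 59,730 units, contribution = 59,730 × R$1.75 = R$104,527.50.
Subtracting fixed costs: EBIT = R$104,527.50 − R$41,100 = R$63,427.50. Interest = R$21,296.00.
DOL = R$104,527.50 ÷ R$63,427.50 = 1.6480; DFL = R$63,427.50 ÷ R$42,131.50 = 1.5055.
Combined leverage = 1.6480 × 1.5055 = 2.4811.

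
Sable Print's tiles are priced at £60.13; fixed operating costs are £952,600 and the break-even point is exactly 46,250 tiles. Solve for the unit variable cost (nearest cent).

£39.53

At break-even, FC = Q × (P − VC), so P − VC = £952,600 ÷ 46,250 = £20.5968.
Hence VC = price − CM = £60.13 − £20.5968 = £39.53.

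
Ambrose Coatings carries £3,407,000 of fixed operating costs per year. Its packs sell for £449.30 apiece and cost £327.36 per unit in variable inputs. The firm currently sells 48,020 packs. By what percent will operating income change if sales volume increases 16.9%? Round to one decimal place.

At 48,020 units, contribution = 48,020 × £121.94 = £5,855,558.80.
Operating income = contribution − fixed costs = £5,855,558.80 − £3,407,000 = £2,448,558.80.
So DOL = total CM / EBIT = £5,855,558.80 / £2,448,558.80 = 2.3914.
So EBIT moves 2.3914 × (+16.9%) = +40.4%.

+40.4%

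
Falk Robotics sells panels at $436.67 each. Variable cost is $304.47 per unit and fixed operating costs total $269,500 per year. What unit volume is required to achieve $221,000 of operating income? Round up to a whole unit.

Contribution margin per unit = $436.67 − $304.47 = $132.20.
Need Q such that Q × $132.20 − $269,500 = $221,000, i.e. Q = $490,500 / $132.20 = 3,710.29 → 3,711.

3,711 panels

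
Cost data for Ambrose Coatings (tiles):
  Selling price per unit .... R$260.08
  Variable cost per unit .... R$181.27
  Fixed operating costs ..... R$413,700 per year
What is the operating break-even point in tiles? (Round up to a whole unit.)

5,250 tiles

Contribution margin per unit = R$260.08 − R$181.27 = R$78.81.
Break-even volume = fixed costs ÷ CM per unit = R$413,700 ÷ R$78.81 = 5,249.33, so 5,250 tiles.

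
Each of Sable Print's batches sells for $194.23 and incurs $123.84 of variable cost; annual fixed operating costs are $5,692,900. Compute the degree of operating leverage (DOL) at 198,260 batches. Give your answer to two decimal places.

1.69

Total contribution margin = 198,260 × $70.39 = $13,955,521.40.
Operating income = contribution − fixed costs = $13,955,521.40 − $5,692,900 = $8,262,621.40.
Degree of operating leverage = $13,955,521.40 / $8,262,621.40 = 1.6890.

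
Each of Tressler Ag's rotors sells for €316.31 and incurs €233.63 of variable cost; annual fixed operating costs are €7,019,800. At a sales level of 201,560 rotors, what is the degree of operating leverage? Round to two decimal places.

Total contribution margin = 201,560 × €82.68 = €16,664,980.80.
Operating income = contribution − fixed costs = €16,664,980.80 − €7,019,800 = €9,645,180.80.
DOL = contribution ÷ EBIT = €16,664,980.80 ÷ €9,645,180.80 = 1.7278.

1.73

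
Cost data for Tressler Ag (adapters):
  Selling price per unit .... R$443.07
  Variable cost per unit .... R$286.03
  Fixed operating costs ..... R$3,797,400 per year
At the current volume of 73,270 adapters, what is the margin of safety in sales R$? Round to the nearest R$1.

R$21,749,819

Contribution margin per unit = R$443.07 − R$286.03 = R$157.04. Break-even units = R$3,797,400 ÷ R$157.04 = 24,181.10; break-even revenue = 24,181.10 × R$443.07 = R$10,713,920.13.
Actual sales revenue = 73,270 × R$443.07 = R$32,463,738.90.
Margin of safety = R$32,463,738.90 − R$10,713,920.13 = R$21,749,819.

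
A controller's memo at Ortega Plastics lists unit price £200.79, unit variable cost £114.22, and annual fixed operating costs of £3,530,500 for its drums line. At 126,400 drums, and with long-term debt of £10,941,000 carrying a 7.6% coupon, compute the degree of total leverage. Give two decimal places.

1.66

Total contribution margin = 126,400 × £86.57 = £10,942,448.00.
EBIT = £10,942,448.00 − £3,530,500 = £7,411,948.00. Interest = £831,516.00.
DOL = £10,942,448.00 ÷ £7,411,948.00 = 1.4763; DFL = £7,411,948.00 ÷ £6,580,432.00 = 1.1264.
DCL = DOL × DFL = 1.4763 × 1.1264 = 1.6629.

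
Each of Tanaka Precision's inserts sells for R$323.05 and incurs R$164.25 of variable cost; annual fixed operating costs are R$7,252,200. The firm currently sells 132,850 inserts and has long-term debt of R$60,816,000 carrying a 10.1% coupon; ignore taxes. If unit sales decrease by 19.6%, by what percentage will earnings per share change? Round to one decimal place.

-53.7%

Contribution at this volume is 132,850 × R$158.80 = R$21,096,580.00.
EBIT = R$21,096,580.00 − R$7,252,200 = R$13,844,380.00.
Interest = R$6,142,416.00, so EBIT − I = R$7,701,964.00.
DCL = total CM / (EBIT − I) = R$21,096,580.00 / R$7,701,964.00 = 2.7391.
%ΔEPS = DCL × %ΔSales = 2.7391 × -19.6% = -53.7%.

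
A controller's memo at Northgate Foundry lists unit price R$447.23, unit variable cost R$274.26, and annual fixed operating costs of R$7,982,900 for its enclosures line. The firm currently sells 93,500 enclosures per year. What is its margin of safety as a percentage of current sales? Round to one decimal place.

Unit CM = price − variable cost = R$447.23 − R$274.26 = R$172.97. Break-even units = R$7,982,900 ÷ R$172.97 = 46,151.93; break-even revenue = 46,151.93 × R$447.23 = R$20,640,529.38.
Actual sales revenue = 93,500 × R$447.23 = R$41,816,005.00.
Margin of safety = (R$41,816,005.00 − R$20,640,529.38) ÷ R$41,816,005.00 = 50.6%.

50.6%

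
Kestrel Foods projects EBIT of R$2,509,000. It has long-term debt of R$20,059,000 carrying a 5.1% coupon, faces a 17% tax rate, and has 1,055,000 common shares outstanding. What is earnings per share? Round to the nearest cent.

R$1.17

Pre-tax income = R$2,509,000 − R$1,023,009.00 = R$1,485,991.00.
After tax at 17%: net income = R$1,485,991.00 × 0.83 = R$1,233,372.53.
Per share: R$1,233,372.53 / 1,055,000 shares = R$1.17.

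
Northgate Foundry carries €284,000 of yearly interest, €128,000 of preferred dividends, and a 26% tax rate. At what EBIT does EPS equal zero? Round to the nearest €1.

€456,973

Preferred dividends are paid after tax, so their pre-tax equivalent is €128,000 ÷ (1 − 0.26) = €172,972.97.
EPS = 0 when EBIT covers interest plus the pre-tax preferred burden: €284,000 + €172,972.97 = €456,972.97.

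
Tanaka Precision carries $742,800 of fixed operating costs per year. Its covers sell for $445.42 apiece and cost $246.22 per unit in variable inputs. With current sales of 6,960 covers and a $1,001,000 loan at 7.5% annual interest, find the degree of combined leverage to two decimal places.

2.44

Total contribution margin = 6,960 × $199.20 = $1,386,432.00.
Subtracting fixed costs: EBIT = $1,386,432.00 − $742,800 = $643,632.00. Interest = $75,075.00.
DOL = $1,386,432.00 ÷ $643,632.00 = 2.1541; DFL = $643,632.00 ÷ $568,557.00 = 1.1320.
Combined leverage = 2.1541 × 1.1320 = 2.4384.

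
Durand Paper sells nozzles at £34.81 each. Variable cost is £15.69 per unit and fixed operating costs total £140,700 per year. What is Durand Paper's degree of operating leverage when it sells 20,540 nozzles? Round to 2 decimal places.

1.56

Total contribution margin = 20,540 × £19.12 = £392,724.80.
EBIT = £392,724.80 − £140,700 = £252,024.80.
Degree of operating leverage = £392,724.80 / £252,024.80 = 1.5583.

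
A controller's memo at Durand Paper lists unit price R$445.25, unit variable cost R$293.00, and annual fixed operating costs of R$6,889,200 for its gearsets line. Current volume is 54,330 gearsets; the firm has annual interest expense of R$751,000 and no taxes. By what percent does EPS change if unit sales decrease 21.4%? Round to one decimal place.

At 54,330 units, contribution = 54,330 × R$152.25 = R$8,271,742.50.
Subtracting fixed costs: EBIT = R$8,271,742.50 − R$6,889,200 = R$1,382,542.50.
After interest of R$751,000.00, pre-tax earnings = R$631,542.50.
Degree of combined leverage = contribution ÷ (EBIT − I) = R$8,271,742.50 ÷ R$631,542.50 = 13.0977.
EPS therefore changes by 13.0977 × (-21.4%) = -280.3%.

-280.3%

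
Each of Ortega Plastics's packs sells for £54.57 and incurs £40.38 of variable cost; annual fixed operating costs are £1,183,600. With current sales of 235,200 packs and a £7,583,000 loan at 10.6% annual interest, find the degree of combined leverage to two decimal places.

2.47

At 235,200 units, contribution = 235,200 × £14.19 = £3,337,488.00.
EBIT = £3,337,488.00 − £1,183,600 = £2,153,888.00. Interest = £803,798.00, so EBIT − I = £1,350,090.00.
Degree of total leverage = total CM / (EBIT − interest) = £3,337,488.00 / £1,350,090.00 = 2.4720.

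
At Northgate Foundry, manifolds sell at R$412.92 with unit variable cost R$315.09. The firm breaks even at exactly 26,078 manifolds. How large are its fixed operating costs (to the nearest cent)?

Contribution margin per unit = R$412.92 − R$315.09 = R$97.83.
Fixed costs = break-even units × CM = 26,078 × R$97.83 = R$2,551,210.74.

R$2,551,210.74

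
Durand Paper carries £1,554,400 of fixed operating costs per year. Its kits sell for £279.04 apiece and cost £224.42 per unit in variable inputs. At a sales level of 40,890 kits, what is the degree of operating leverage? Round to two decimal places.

3.29

At 40,890 units, contribution = 40,890 × £54.62 = £2,233,411.80.
Operating income = contribution − fixed costs = £2,233,411.80 − £1,554,400 = £679,011.80.
DOL = contribution ÷ EBIT = £2,233,411.80 ÷ £679,011.80 = 3.2892.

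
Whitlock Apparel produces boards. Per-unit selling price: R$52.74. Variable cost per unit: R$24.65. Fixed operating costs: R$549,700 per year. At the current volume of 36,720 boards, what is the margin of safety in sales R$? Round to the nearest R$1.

Each unit contributes R$52.74 − R$24.65 = R$28.09. Break-even units = R$549,700 ÷ R$28.09 = 19,569.24; break-even revenue = 19,569.24 × R$52.74 = R$1,032,081.81.
Current sales = 36,720 × R$52.74 = R$1,936,612.80.
Margin of safety = R$1,936,612.80 − R$1,032,081.81 = R$904,531.

R$904,531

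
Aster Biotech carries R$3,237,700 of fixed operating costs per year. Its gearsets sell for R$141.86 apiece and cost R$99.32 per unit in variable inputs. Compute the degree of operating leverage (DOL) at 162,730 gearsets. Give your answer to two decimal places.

1.88

Contribution at this volume is 162,730 × R$42.54 = R$6,922,534.20.
Operating income = contribution − fixed costs = R$6,922,534.20 − R$3,237,700 = R$3,684,834.20.
So DOL = total CM / EBIT = R$6,922,534.20 / R$3,684,834.20 = 1.8787.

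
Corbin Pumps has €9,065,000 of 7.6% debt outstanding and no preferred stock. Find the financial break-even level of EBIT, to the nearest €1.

€688,940

Annual interest = 7.6% × €9,065,000 = €688,940.00.
Without preferred stock the financial break-even is simply EBIT = interest = €688,940.00.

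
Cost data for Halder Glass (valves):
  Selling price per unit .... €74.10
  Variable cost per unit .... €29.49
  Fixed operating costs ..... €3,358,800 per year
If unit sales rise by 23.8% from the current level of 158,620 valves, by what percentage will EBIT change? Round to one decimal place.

+45.3%

Total contribution margin = 158,620 × €44.61 = €7,076,038.20.
EBIT = €7,076,038.20 − €3,358,800 = €3,717,238.20.
DOL = contribution ÷ EBIT = €7,076,038.20 ÷ €3,717,238.20 = 1.9036.
%ΔEBIT = DOL × %ΔSales = 1.9036 × +23.8% = +45.3%.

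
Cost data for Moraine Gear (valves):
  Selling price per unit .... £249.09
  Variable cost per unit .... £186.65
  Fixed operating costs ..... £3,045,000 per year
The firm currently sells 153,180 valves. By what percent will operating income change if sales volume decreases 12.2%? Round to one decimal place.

-17.9%

Contribution at this volume is 153,180 × £62.44 = £9,564,559.20.
Operating income = contribution − fixed costs = £9,564,559.20 − £3,045,000 = £6,519,559.20.
So DOL = total CM / EBIT = £9,564,559.20 / £6,519,559.20 = 1.4671.
Operating income changes by 1.4671 × -12.2% = -17.9%.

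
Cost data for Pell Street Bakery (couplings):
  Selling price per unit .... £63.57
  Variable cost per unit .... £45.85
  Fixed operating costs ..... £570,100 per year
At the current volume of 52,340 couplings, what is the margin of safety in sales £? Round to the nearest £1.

£1,282,036

Unit CM = price − variable cost = £63.57 − £45.85 = £17.72. Break-even units = £570,100 ÷ £17.72 = 32,172.69; break-even revenue = 32,172.69 × £63.57 = £2,045,217.66.
Actual sales revenue = 52,340 × £63.57 = £3,327,253.80.
Margin of safety = £3,327,253.80 − £2,045,217.66 = £1,282,036.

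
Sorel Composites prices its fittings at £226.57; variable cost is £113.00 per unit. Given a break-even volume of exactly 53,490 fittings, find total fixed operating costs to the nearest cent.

Each unit contributes £226.57 − £113.00 = £113.57.
Since BE = FC / CM, FC = 53,490 × £113.57 = £6,074,859.30.

£6,074,859.30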